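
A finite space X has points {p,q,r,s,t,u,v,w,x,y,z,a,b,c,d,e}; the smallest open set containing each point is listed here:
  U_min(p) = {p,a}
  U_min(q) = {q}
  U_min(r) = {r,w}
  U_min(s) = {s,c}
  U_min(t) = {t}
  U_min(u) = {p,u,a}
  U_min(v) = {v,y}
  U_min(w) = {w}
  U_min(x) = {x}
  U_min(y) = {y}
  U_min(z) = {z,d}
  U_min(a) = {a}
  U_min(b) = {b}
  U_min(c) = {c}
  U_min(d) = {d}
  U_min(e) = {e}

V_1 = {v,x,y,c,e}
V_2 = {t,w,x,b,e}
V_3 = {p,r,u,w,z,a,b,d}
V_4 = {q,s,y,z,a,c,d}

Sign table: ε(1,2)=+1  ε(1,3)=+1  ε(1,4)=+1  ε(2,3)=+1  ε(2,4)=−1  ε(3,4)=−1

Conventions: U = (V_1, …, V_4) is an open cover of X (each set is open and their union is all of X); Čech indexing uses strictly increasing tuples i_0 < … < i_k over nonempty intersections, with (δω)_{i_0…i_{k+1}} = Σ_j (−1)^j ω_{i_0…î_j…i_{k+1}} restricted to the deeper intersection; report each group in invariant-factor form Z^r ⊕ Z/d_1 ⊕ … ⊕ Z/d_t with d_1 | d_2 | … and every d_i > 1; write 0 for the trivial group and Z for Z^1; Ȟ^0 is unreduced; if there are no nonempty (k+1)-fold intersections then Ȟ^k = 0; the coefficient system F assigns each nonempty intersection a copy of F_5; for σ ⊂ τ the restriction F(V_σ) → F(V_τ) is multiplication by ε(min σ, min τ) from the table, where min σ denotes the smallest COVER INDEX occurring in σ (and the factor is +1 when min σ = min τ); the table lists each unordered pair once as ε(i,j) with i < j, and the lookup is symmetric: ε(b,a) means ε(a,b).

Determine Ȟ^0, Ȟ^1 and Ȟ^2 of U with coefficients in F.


nerve simplices:
  V12={x,e} V14={y,c} V23={w,b} V34={z,a,d}
C dims 4,4; δ0: rk_F5 4
degree 0: 4−4−0 = 0 → Ȟ^0 ≅ 0
degree 1: 4−0−4 = 0 → Ȟ^1 ≅ 0
degree 2: 0−0−0 = 0 → Ȟ^2 ≅ 0

Ȟ^0(U;F) ≅ 0, Ȟ^1(U;F) ≅ 0 and Ȟ^2(U;F) ≅ 0


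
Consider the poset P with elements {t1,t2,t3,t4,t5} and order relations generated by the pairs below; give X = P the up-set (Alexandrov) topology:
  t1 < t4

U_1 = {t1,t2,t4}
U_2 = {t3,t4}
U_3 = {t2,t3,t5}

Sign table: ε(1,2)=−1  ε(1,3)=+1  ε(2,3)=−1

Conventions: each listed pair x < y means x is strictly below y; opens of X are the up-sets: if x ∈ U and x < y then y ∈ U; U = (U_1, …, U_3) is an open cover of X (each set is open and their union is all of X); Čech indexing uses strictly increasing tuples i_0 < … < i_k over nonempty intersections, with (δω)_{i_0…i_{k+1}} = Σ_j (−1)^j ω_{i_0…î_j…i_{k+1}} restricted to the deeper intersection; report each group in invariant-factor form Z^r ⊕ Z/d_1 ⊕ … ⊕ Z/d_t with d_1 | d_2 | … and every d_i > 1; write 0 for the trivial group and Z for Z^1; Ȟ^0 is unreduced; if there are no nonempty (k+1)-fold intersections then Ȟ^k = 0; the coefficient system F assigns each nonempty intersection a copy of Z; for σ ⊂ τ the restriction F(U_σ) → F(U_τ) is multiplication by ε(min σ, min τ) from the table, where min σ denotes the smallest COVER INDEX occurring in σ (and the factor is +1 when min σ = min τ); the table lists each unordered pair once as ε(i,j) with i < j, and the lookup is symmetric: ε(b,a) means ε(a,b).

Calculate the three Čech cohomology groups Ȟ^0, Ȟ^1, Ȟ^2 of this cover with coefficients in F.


nerve simplices:
  U12={t4} U13={t2} U23={t3}
C dims 3,3; δ0: rk 2, SNF 1^2
degree 0: 3−2−0 = 1 → Ȟ^0 ≅ Z
degree 1: 3−0−2 = 1 → Ȟ^1 ≅ Z
degree 2: 0−0−0 = 0 → Ȟ^2 ≅ 0

Ȟ^0 = Z, Ȟ^1 = Z, Ȟ^2 = 0


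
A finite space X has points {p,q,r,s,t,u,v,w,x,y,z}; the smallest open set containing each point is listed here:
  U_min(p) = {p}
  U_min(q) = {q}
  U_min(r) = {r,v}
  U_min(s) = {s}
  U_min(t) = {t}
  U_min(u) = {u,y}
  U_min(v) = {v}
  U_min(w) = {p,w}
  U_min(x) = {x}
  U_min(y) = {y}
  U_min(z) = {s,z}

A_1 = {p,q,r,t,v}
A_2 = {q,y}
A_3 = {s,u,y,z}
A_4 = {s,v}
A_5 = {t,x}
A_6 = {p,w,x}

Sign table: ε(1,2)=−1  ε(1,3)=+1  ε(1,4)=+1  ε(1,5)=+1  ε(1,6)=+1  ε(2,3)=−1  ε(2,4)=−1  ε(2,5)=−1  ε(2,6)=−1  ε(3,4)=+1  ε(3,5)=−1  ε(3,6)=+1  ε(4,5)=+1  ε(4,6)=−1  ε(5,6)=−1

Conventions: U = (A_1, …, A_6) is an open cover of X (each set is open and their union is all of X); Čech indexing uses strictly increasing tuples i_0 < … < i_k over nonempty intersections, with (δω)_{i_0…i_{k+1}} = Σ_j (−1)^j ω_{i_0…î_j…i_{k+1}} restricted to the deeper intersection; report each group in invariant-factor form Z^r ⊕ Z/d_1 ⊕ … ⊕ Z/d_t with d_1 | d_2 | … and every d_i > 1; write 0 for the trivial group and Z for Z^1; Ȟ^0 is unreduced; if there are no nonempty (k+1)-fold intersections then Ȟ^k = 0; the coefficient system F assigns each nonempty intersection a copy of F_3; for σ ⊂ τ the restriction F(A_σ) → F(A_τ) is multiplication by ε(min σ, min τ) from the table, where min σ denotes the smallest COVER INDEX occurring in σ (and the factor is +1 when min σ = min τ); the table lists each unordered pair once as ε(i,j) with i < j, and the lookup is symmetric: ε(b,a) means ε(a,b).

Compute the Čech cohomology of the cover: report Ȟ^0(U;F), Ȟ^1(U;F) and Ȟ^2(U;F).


nonempty overlaps:
  A12={q} A14={v} A15={t} A16={p} A23={y} A34={s} A56={x}
C dims 6,7; δ0: rk_F3 6
degree 0: 6−6−0 = 0 → Ȟ^0 ≅ 0
degree 1: 7−0−6 = 1 → Ȟ^1 ≅ Z/3
degree 2: 0−0−0 = 0 → Ȟ^2 ≅ 0

Ȟ^0 ≅ 0, Ȟ^1 ≅ Z/3, Ȟ^2 ≅ 0


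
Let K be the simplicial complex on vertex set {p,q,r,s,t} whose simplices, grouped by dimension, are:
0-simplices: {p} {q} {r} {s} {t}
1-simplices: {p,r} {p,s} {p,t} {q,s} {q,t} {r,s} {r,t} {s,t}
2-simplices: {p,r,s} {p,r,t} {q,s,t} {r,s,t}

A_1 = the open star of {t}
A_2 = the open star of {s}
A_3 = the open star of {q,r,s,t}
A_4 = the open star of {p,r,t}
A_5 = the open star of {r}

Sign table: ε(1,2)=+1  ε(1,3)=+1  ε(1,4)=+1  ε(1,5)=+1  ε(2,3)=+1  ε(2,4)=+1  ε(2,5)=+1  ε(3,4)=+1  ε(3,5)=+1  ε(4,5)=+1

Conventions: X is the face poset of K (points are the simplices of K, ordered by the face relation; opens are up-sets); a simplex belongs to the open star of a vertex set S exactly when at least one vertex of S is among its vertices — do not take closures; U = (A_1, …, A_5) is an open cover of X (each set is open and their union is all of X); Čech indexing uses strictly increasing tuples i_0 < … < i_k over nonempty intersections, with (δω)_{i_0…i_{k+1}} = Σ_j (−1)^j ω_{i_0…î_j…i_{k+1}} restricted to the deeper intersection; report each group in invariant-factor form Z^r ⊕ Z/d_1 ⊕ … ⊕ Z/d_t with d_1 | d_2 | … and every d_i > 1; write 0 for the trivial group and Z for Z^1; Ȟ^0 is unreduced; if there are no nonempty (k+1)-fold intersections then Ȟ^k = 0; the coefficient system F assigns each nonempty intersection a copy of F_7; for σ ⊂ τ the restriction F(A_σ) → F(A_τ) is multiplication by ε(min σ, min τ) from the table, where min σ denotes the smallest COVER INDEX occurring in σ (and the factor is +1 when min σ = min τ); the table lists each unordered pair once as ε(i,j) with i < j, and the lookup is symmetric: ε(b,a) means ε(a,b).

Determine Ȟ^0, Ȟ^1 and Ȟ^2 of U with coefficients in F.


Ȟ^0 = Z/7, Ȟ^1 = 0, Ȟ^2 = 0

nerve simplices:
  A1={{t},{p,t},{q,t},{r,t},{s,t},{p,r,t},{q,s,t},{r,s,t}} A2={{s},{p,s},{q,s},{r,s},{s,t},{p,r,s},{q,s,t},{r,s,t}} A3={{q},{r},{s},{t},{p,r},{p,s},{p,t},{q,s},{q,t},{r,s},{r,t},{s,t},{p,r,s},{p,r,t},{q,s,t},{r,s,t}} A4={{p},{r},{t},{p,r},{p,s},{p,t},{q,t},{r,s},{r,t},{s,t},{p,r,s},{p,r,t},{q,s,t},{r,s,t}} A5={{r},{p,r},{r,s},{r,t},{p,r,s},{p,r,t},{r,s,t}}
  A12={{s,t},{q,s,t},{r,s,t}} A13={{t},{p,t},{q,t},{r,t},{s,t},{p,r,t},{q,s,t},{r,s,t}} A14={{t},{p,t},{q,t},{r,t},{s,t},{p,r,t},{q,s,t},{r,s,t}} A15={{r,t},{p,r,t},{r,s,t}} A23={{s},{p,s},{q,s},{r,s},{s,t},{p,r,s},{q,s,t},{r,s,t}} A24={{p,s},{r,s},{s,t},{p,r,s},{q,s,t},{r,s,t}} A25={{r,s},{p,r,s},{r,s,t}} A34={{r},{t},{p,r},{p,s},{p,t},{q,t},{r,s},{r,t},{s,t},{p,r,s},{p,r,t},{q,s,t},{r,s,t}} A35={{r},{p,r},{r,s},{r,t},{p,r,s},{p,r,t},{r,s,t}} A45={{r},{p,r},{r,s},{r,t},{p,r,s},{p,r,t},{r,s,t}}
  A123={{s,t},{q,s,t},{r,s,t}} A124={{s,t},{q,s,t},{r,s,t}} A125={{r,s,t}} A134={{t},{p,t},{q,t},{r,t},{s,t},{p,r,t},{q,s,t},{r,s,t}} A135={{r,t},{p,r,t},{r,s,t}} A145={{r,t},{p,r,t},{r,s,t}} A234={{p,s},{r,s},{s,t},{p,r,s},{q,s,t},{r,s,t}} A235={{r,s},{p,r,s},{r,s,t}} A245={{r,s},{p,r,s},{r,s,t}} A345={{r},{p,r},{r,s},{r,t},{p,r,s},{p,r,t},{r,s,t}}
  A1234={{s,t},{q,s,t},{r,s,t}} A1235={{r,s,t}} A1245={{r,s,t}} A1345={{r,t},{p,r,t},{r,s,t}} A2345={{r,s},{p,r,s},{r,s,t}}
  A12345={{r,s,t}}
C dims 5,10,10,5; δ0: rk_F7 4; δ1: rk_F7 6; δ2: rk_F7 4
degree 0: 5−4−0 = 1 → Ȟ^0 ≅ Z/7
degree 1: 10−6−4 = 0 → Ȟ^1 ≅ 0
degree 2: 10−4−6 = 0 → Ȟ^2 ≅ 0


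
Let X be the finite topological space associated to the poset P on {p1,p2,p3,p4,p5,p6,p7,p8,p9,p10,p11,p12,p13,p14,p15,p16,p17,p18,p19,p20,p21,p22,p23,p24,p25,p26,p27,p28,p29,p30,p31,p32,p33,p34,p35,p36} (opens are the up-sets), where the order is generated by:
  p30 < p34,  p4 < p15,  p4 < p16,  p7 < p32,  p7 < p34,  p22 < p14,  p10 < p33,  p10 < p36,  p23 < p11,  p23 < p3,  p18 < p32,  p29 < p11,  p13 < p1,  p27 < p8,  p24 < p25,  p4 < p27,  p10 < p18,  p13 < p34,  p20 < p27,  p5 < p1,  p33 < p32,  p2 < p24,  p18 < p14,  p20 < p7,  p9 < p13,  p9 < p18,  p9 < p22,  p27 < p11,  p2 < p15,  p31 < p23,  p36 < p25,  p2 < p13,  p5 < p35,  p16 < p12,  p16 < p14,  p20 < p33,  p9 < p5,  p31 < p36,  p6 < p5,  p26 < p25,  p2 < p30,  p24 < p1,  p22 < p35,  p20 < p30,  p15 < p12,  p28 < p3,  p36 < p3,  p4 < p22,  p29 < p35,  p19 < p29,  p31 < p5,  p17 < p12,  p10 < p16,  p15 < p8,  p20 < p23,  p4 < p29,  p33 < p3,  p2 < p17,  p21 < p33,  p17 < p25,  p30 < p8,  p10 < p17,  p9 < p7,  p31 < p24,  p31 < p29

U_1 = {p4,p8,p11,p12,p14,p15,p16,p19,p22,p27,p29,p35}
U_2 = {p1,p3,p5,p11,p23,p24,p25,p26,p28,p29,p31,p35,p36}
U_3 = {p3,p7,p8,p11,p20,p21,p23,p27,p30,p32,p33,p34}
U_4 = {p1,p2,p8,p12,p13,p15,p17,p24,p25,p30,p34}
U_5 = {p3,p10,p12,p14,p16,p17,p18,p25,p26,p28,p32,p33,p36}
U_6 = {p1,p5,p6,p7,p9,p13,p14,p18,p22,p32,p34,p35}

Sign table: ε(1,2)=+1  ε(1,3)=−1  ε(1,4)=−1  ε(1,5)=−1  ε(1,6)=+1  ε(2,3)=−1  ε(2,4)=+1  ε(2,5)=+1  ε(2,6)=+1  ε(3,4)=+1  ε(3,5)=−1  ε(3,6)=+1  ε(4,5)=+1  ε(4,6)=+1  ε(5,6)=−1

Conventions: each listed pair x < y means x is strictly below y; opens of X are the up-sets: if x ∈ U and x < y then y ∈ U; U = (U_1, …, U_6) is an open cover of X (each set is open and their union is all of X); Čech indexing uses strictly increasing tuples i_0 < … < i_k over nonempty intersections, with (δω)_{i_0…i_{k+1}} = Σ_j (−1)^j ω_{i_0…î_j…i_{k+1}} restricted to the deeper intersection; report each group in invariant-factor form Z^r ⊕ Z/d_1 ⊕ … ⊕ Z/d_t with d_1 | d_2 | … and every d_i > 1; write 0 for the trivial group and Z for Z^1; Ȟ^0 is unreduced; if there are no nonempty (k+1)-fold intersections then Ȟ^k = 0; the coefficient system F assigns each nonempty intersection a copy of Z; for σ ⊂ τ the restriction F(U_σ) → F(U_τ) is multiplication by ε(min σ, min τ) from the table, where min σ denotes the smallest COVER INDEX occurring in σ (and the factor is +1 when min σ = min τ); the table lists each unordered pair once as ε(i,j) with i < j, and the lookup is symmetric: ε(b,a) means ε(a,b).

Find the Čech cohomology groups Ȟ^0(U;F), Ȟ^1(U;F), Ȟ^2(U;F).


intersection data:
  U12={p11,p29,p35} U13={p8,p11,p27} U14={p8,p12,p15} U15={p12,p14,p16} U16={p14,p22,p35} U23={p3,p11,p23} U24={p1,p24,p25} U25={p3,p25,p26,p28,p36} U26={p1,p5,p35} U34={p8,p30,p34} U35={p3,p32,p33} U36={p7,p32,p34} U45={p12,p17,p25} U46={p1,p13,p34} U56={p14,p18,p32}
  U123={p11} U126={p35} U134={p8} U145={p12} U156={p14} U235={p3} U245={p25} U246={p1} U346={p34} U356={p32}
C dims 6,15,10; δ0: rk 6, SNF 1^5·2; δ1: rk 9, SNF 1^9
Ȟ^0 = (6 − 6) − 0 = 0, so Ȟ^0 ≅ 0
Ȟ^1 = (15 − 9) − 6 = 0 plus torsion [2], so Ȟ^1 ≅ Z/2
Ȟ^2 = (10 − 0) − 9 = 1, so Ȟ^2 ≅ Z

Ȟ^0 ≅ 0; Ȟ^1 ≅ Z/2; Ȟ^2 ≅ Z


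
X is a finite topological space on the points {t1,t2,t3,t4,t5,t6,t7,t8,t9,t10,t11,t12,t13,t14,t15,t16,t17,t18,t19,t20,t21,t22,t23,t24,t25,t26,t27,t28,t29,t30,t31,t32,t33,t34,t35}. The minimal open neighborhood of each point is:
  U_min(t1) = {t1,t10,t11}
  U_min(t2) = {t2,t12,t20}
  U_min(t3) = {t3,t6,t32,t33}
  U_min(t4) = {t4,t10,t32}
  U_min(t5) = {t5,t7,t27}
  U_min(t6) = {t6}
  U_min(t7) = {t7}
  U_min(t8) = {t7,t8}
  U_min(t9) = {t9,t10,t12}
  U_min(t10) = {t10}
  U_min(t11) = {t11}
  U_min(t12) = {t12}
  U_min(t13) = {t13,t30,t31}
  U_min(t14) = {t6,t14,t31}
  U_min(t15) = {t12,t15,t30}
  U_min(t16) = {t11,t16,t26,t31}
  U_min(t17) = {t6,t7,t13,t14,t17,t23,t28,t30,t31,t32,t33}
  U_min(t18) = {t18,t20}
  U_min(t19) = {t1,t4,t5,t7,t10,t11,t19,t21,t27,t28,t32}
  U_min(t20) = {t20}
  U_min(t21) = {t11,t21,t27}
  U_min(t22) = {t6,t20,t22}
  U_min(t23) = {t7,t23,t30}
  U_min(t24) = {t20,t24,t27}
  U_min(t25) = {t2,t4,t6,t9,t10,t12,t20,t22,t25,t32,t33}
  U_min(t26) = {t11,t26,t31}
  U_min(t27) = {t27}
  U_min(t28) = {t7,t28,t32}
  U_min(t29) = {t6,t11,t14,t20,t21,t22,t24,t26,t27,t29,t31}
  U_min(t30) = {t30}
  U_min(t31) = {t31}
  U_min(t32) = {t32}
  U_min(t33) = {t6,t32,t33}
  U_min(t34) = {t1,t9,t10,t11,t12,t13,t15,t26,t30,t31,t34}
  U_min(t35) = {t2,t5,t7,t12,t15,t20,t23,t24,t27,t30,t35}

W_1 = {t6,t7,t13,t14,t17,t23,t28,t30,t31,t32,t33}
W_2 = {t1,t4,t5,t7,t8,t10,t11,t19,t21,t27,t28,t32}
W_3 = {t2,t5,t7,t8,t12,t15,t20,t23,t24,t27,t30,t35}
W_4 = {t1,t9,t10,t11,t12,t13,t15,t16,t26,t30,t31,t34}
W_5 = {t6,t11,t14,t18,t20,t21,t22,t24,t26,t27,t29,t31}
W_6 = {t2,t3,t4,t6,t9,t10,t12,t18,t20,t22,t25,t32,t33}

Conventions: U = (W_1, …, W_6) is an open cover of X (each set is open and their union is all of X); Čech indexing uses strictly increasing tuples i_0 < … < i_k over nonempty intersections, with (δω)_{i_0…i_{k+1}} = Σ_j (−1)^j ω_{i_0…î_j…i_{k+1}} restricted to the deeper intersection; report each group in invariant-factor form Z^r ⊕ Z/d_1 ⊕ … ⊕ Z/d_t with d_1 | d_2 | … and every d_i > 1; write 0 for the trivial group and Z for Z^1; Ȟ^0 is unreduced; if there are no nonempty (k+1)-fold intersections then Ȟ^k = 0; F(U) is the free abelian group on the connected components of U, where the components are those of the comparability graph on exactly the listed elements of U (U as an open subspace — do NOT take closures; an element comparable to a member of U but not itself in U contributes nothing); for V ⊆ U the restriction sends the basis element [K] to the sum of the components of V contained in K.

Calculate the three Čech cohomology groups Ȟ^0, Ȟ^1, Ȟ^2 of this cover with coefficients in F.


cover nerve:
  W12={t7,t28,t32} W13={t7,t23,t30} W14={t13,t30,t31} W15={t6,t14,t31} W16={t6,t32,t33} W23={t5,t7,t8,t27} W24={t1,t10,t11} W25={t11,t21,t27} W26={t4,t10,t32} W34={t12,t15,t30} W35={t20,t24,t27} W36={t2,t12,t20} W45={t11,t26,t31} W46={t9,t10,t12} W56={t6,t18,t20,t22}
  W123={t7} W126={t32} W134={t30} W145={t31} W156={t6} W235={t27} W245={t11} W246={t10} W346={t12} W356={t20}
components per intersection:
  W1: {t6,t7,t13,t14,t17,t23,t28,t30,t31,t32,t33}
  W2: {t1,t4,t5,t7,t8,t10,t11,t19,t21,t27,t28,t32}
  W3: {t2,t5,t7,t8,t12,t15,t20,t23,t24,t27,t30,t35}
  W4: {t1,t9,t10,t11,t12,t13,t15,t16,t26,t30,t31,t34}
  W5: {t6,t11,t14,t18,t20,t21,t22,t24,t26,t27,t29,t31}
  W6: {t2,t3,t4,t6,t9,t10,t12,t18,t20,t22,t25,t32,t33}
  W12: {t7,t28,t32}
  W13: {t7,t23,t30}
  W14: {t13,t30,t31}
  W15: {t6,t14,t31}
  W16: {t6,t32,t33}
  W23: {t5,t7,t8,t27}
  W24: {t1,t10,t11}
  W25: {t11,t21,t27}
  W26: {t4,t10,t32}
  W34: {t12,t15,t30}
  W35: {t20,t24,t27}
  W36: {t2,t12,t20}
  W45: {t11,t26,t31}
  W46: {t9,t10,t12}
  W56: {t6,t18,t20,t22}
  W123: {t7}
  W126: {t32}
  W134: {t30}
  W145: {t31}
  W156: {t6}
  W235: {t27}
  W245: {t11}
  W246: {t10}
  W346: {t12}
  W356: {t20}
C dims 6,15,10; δ0: rk 5, SNF 1^5; δ1: rk 10, SNF 1^9·2
Ȟ^0: (6−5)−0=1 ⇒ Z
Ȟ^1: (15−10)−5=0 ⇒ 0
Ȟ^2: (10−0)−10=0 plus torsion [2] ⇒ Z/2

Ȟ^0 = Z, Ȟ^1 = 0, Ȟ^2 = Z/2


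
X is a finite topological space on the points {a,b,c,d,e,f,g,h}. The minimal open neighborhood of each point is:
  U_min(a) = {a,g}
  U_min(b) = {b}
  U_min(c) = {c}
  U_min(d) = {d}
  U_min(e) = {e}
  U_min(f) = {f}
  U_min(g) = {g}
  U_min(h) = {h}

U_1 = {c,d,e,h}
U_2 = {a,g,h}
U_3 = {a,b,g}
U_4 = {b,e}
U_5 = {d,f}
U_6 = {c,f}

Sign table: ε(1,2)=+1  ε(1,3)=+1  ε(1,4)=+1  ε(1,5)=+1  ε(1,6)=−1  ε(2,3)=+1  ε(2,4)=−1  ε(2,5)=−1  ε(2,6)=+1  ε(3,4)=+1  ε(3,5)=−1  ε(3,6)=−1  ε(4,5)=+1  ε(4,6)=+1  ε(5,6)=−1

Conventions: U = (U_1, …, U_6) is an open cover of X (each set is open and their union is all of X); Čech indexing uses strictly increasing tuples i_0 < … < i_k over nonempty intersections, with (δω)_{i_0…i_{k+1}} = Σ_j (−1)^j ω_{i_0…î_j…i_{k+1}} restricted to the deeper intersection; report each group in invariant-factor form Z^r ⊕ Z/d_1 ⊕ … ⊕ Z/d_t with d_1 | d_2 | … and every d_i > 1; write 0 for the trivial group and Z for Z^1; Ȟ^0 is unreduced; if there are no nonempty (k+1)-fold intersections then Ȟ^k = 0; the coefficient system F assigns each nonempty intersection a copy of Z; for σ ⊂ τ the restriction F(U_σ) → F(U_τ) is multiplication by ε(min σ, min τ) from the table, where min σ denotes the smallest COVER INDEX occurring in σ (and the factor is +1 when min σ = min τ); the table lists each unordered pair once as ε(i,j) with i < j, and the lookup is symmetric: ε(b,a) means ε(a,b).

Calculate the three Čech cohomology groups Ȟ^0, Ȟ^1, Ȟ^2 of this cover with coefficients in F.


Ȟ^0 = Z,  Ȟ^1 = Z^2,  Ȟ^2 = 0

nerve simplices:
  U12={h} U14={e} U15={d} U16={c} U23={a,g} U34={b} U56={f}
C dims 6,7; δ0: rk 5, SNF 1^5
degree 0: 6−5−0 = 1 → Ȟ^0 ≅ Z
degree 1: 7−0−5 = 2 → Ȟ^1 ≅ Z^2
degree 2: 0−0−0 = 0 → Ȟ^2 ≅ 0


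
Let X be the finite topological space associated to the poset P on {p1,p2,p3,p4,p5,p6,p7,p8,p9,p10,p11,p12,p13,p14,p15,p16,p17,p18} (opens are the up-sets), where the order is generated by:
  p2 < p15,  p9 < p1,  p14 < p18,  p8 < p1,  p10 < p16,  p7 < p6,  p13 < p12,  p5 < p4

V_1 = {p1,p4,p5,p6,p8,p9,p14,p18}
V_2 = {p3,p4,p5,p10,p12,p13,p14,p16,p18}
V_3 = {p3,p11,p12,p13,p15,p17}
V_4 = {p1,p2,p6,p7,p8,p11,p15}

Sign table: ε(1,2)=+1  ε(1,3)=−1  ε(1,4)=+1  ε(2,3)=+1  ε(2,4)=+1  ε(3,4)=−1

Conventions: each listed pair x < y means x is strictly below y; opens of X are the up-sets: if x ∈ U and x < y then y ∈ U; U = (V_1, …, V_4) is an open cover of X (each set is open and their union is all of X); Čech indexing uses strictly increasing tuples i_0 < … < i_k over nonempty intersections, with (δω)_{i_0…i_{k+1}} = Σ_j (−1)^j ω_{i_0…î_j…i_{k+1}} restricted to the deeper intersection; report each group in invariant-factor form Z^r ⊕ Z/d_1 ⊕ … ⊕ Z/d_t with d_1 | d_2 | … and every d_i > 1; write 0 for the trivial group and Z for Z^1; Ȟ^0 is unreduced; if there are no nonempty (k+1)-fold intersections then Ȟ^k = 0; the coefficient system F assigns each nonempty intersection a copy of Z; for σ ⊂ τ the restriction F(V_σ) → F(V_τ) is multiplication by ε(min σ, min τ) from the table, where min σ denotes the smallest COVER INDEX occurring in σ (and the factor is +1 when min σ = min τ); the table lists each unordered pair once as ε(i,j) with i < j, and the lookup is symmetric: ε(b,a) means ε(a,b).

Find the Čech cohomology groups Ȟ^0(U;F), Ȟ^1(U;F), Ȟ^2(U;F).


Ȟ^0 ≅ 0, Ȟ^1 ≅ Z/2, Ȟ^2 ≅ 0

nerve simplices:
  V12={p4,p5,p14,p18} V14={p1,p6,p8} V23={p3,p12,p13} V34={p11,p15}
C dims 4,4; δ0: rk 4, SNF 1^3·2
degree 0: 4−4−0 = 0 → Ȟ^0 ≅ 0
degree 1: 4−0−4 = 0 plus torsion [2] → Ȟ^1 ≅ Z/2
degree 2: 0−0−0 = 0 → Ȟ^2 ≅ 0


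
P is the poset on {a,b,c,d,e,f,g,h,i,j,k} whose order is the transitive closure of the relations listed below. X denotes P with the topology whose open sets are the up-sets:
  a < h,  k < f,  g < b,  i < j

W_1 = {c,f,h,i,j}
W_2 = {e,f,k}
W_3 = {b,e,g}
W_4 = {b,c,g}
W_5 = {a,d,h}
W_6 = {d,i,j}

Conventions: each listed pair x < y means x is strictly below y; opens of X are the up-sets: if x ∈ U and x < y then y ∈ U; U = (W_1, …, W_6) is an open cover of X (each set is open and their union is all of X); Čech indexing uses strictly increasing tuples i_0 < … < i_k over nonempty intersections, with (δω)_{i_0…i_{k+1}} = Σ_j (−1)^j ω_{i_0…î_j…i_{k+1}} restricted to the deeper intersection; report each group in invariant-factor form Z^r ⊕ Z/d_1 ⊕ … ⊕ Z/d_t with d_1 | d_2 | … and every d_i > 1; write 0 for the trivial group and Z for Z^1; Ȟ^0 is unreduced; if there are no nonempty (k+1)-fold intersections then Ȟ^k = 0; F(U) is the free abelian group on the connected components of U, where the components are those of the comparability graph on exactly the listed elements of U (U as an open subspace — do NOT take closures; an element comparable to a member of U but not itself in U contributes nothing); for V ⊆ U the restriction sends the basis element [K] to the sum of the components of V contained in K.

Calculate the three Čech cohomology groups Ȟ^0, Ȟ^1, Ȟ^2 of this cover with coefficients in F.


intersection data:
  W12={f} W14={c} W15={h} W16={i,j} W23={e} W34={b,g} W56={d}
components per intersection:
  W1: {c} {f} {h} {i,j}
  W2: {e} {f,k}
  W3: {b,g} {e}
  W4: {b,g} {c}
  W5: {a,h} {d}
  W6: {d} {i,j}
  W12: {f}
  W14: {c}
  W15: {h}
  W16: {i,j}
  W23: {e}
  W34: {b,g}
  W56: {d}
C dims 14,7; δ0: rk 7, SNF 1^7
Ȟ^0 = (14 − 7) − 0 = 7, so Ȟ^0 ≅ Z^7
Ȟ^1 = (7 − 0) − 7 = 0, so Ȟ^1 ≅ 0
Ȟ^2 = (0 − 0) − 0 = 0, so Ȟ^2 ≅ 0

Ȟ^0 ≅ Z^7, Ȟ^1 ≅ 0 and Ȟ^2 ≅ 0


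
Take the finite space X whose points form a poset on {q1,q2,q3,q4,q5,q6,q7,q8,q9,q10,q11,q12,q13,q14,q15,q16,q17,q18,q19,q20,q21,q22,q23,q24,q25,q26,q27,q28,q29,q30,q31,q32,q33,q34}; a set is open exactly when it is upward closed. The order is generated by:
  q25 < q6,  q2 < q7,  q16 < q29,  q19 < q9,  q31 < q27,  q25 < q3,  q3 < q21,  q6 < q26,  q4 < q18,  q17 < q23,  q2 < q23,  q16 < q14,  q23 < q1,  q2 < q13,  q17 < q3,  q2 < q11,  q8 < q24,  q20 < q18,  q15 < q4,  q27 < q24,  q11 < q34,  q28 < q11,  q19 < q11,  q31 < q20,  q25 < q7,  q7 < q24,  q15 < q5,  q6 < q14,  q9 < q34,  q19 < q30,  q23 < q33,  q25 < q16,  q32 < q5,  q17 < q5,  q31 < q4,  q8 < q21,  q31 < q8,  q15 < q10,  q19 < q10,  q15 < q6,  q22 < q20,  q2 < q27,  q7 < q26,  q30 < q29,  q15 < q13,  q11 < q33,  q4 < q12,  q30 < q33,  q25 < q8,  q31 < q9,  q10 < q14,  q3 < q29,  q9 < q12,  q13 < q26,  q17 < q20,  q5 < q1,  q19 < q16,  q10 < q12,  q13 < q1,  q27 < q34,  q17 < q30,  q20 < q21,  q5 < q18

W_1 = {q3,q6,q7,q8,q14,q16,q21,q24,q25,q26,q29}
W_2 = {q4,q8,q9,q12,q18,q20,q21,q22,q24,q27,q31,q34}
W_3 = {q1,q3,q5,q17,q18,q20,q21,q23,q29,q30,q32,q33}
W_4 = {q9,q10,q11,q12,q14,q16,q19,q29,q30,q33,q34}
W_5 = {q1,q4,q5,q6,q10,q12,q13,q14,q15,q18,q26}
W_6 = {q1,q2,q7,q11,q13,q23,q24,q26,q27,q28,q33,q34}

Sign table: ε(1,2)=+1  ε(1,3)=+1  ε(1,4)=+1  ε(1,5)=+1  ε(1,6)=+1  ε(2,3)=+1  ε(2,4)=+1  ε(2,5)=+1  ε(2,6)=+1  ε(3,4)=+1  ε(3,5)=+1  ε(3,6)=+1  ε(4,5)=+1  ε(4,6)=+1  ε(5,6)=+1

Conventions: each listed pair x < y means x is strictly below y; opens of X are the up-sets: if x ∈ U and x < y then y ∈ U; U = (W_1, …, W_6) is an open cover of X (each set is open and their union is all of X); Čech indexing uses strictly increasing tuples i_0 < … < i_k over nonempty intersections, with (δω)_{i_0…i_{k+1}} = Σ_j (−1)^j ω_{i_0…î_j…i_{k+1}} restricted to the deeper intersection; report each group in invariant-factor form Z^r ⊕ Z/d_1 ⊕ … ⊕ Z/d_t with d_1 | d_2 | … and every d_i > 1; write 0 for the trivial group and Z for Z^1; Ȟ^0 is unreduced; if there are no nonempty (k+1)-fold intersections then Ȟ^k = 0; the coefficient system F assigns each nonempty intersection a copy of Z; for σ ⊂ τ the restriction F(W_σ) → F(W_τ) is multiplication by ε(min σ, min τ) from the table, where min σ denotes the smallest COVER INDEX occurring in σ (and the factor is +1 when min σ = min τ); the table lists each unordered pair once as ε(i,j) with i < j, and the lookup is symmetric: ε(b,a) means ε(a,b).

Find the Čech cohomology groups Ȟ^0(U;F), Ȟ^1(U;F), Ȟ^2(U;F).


Ȟ^0 ≅ Z,  Ȟ^1 ≅ 0,  Ȟ^2 ≅ Z/2

intersection data:
  W12={q8,q21,q24} W13={q3,q21,q29} W14={q14,q16,q29} W15={q6,q14,q26} W16={q7,q24,q26} W23={q18,q20,q21} W24={q9,q12,q34} W25={q4,q12,q18} W26={q24,q27,q34} W34={q29,q30,q33} W35={q1,q5,q18} W36={q1,q23,q33} W45={q10,q12,q14} W46={q11,q33,q34} W56={q1,q13,q26}
  W123={q21} W126={q24} W134={q29} W145={q14} W156={q26} W235={q18} W245={q12} W246={q34} W346={q33} W356={q1}
C dims 6,15,10; δ0: rk 5, SNF 1^5; δ1: rk 10, SNF 1^9·2
Ȟ^0 = (6 − 5) − 0 = 1, so Ȟ^0 ≅ Z
Ȟ^1 = (15 − 10) − 5 = 0, so Ȟ^1 ≅ 0
Ȟ^2 = (10 − 0) − 10 = 0 plus torsion [2], so Ȟ^2 ≅ Z/2


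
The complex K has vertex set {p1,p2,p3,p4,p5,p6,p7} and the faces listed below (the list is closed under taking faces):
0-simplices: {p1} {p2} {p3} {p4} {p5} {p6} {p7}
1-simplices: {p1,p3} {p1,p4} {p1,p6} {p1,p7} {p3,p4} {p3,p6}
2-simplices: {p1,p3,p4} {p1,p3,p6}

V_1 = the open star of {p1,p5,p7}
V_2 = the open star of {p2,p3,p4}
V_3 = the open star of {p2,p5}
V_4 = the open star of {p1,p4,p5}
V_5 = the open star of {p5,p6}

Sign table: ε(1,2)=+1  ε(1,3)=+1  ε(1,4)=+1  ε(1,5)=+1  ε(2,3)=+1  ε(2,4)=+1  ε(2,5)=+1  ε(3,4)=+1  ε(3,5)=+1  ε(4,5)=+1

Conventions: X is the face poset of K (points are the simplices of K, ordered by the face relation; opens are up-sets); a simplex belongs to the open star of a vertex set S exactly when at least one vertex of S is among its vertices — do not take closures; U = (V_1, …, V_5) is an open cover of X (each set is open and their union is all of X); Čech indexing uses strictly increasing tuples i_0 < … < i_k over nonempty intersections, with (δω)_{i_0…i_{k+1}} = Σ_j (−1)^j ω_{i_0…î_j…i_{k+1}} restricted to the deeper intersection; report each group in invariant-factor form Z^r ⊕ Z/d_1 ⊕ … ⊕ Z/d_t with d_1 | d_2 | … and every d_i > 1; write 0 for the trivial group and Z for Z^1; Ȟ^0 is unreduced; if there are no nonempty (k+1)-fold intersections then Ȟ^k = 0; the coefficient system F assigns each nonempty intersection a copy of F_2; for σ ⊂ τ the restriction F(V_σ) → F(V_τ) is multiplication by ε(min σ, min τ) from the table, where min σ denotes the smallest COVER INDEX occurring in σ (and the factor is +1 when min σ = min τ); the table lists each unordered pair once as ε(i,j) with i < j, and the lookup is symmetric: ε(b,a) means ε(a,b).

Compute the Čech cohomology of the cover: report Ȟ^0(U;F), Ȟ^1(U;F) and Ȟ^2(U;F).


Ȟ^0 ≅ Z/2, Ȟ^1 ≅ Z/2, Ȟ^2 ≅ 0

intersection data:
  V1={{p1},{p5},{p7},{p1,p3},{p1,p4},{p1,p6},{p1,p7},{p1,p3,p4},{p1,p3,p6}} V2={{p2},{p3},{p4},{p1,p3},{p1,p4},{p3,p4},{p3,p6},{p1,p3,p4},{p1,p3,p6}} V3={{p2},{p5}} V4={{p1},{p4},{p5},{p1,p3},{p1,p4},{p1,p6},{p1,p7},{p3,p4},{p1,p3,p4},{p1,p3,p6}} V5={{p5},{p6},{p1,p6},{p3,p6},{p1,p3,p6}}
  V12={{p1,p3},{p1,p4},{p1,p3,p4},{p1,p3,p6}} V13={{p5}} V14={{p1},{p5},{p1,p3},{p1,p4},{p1,p6},{p1,p7},{p1,p3,p4},{p1,p3,p6}} V15={{p5},{p1,p6},{p1,p3,p6}} V23={{p2}} V24={{p4},{p1,p3},{p1,p4},{p3,p4},{p1,p3,p4},{p1,p3,p6}} V25={{p3,p6},{p1,p3,p6}} V34={{p5}} V35={{p5}} V45={{p5},{p1,p6},{p1,p3,p6}}
  V124={{p1,p3},{p1,p4},{p1,p3,p4},{p1,p3,p6}} V125={{p1,p3,p6}} V134={{p5}} V135={{p5}} V145={{p5},{p1,p6},{p1,p3,p6}} V245={{p1,p3,p6}} V345={{p5}}
  V1245={{p1,p3,p6}} V1345={{p5}}
C dims 5,10,7,2; δ0: rk_F2 4; δ1: rk_F2 5; δ2: rk_F2 2
Ȟ^0 = (5 − 4) − 0 = 1, so Ȟ^0 ≅ Z/2
Ȟ^1 = (10 − 5) − 4 = 1, so Ȟ^1 ≅ Z/2
Ȟ^2 = (7 − 2) − 5 = 0, so Ȟ^2 ≅ 0


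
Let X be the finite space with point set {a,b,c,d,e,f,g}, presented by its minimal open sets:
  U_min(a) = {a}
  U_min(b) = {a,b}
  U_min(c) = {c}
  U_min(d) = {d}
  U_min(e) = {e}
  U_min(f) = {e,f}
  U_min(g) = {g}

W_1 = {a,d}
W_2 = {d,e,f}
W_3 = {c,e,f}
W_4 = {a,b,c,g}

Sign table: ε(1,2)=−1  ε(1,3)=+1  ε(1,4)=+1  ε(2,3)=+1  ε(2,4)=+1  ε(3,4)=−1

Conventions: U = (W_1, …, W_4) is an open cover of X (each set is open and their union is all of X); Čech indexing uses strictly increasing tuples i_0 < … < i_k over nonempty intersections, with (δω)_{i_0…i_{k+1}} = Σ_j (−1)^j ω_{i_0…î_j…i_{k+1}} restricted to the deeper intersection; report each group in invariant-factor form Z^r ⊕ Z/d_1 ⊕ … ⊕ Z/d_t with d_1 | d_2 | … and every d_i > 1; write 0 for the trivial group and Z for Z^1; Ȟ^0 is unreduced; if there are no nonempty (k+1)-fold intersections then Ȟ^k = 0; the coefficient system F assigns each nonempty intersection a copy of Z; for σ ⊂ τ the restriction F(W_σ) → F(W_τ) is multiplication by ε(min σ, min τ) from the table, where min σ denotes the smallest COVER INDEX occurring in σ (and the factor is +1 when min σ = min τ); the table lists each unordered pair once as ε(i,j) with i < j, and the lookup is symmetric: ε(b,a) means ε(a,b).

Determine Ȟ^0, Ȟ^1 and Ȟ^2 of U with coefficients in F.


intersection data:
  W12={d} W14={a} W23={e,f} W34={c}
C dims 4,4; δ0: rk 3, SNF 1^3
Ȟ^0 = (4 − 3) − 0 = 1, so Ȟ^0 ≅ Z
Ȟ^1 = (4 − 0) − 3 = 1, so Ȟ^1 ≅ Z
Ȟ^2 = (0 − 0) − 0 = 0, so Ȟ^2 ≅ 0

Ȟ^0 ≅ Z,  Ȟ^1 ≅ Z,  Ȟ^2 ≅ 0


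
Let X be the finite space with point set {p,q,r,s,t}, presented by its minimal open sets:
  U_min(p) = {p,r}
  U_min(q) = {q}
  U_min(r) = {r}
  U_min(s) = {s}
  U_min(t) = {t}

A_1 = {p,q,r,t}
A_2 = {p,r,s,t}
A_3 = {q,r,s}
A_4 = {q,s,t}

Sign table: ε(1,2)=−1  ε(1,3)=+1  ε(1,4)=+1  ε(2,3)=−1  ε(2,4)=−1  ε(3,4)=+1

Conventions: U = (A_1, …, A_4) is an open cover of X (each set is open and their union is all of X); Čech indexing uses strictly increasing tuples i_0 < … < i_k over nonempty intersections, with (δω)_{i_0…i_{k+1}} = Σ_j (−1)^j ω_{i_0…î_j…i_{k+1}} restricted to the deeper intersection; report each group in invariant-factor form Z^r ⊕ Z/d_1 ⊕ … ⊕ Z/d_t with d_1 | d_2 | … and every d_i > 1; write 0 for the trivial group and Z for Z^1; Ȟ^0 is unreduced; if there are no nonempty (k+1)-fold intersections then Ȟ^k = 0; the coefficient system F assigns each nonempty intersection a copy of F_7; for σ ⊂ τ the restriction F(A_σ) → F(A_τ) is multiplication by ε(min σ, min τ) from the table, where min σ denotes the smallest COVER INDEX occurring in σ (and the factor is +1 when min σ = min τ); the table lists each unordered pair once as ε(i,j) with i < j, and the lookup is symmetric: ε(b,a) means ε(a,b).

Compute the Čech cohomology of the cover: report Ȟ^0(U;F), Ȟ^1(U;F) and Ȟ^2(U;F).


nerve simplices:
  A12={p,r,t} A13={q,r} A14={q,t} A23={r,s} A24={s,t} A34={q,s}
  A123={r} A124={t} A134={q} A234={s}
C dims 4,6,4; δ0: rk_F7 3; δ1: rk_F7 3
degree 0: 4−3−0 = 1 → Ȟ^0 ≅ Z/7
degree 1: 6−3−3 = 0 → Ȟ^1 ≅ 0
degree 2: 4−0−3 = 1 → Ȟ^2 ≅ Z/7

Ȟ^0 ≅ Z/7, Ȟ^1 ≅ 0, Ȟ^2 ≅ Z/7


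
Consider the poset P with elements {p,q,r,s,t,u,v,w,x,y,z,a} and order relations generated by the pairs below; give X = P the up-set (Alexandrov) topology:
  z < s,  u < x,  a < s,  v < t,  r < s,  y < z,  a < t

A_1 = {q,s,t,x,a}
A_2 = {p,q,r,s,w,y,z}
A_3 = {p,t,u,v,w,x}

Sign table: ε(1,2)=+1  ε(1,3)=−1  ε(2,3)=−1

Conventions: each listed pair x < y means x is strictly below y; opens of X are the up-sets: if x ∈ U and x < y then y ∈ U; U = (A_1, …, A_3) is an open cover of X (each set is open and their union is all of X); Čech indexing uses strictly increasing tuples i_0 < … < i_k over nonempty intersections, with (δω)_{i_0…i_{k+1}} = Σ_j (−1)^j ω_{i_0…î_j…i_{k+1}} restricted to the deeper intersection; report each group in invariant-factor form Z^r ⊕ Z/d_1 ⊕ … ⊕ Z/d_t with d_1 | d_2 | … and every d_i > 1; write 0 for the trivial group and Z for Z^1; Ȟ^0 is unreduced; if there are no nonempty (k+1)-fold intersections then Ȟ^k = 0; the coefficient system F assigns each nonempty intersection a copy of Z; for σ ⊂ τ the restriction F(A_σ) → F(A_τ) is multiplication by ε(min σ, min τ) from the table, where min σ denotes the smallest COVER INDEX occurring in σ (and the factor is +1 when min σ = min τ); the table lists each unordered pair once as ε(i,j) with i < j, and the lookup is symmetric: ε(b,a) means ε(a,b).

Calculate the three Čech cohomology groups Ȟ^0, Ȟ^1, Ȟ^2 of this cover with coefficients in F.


cover nerve:
  A12={q,s} A13={t,x} A23={p,w}
C dims 3,3; δ0: rk 2, SNF 1^2
Ȟ^0: (3−2)−0=1 ⇒ Z
Ȟ^1: (3−0)−2=1 ⇒ Z
Ȟ^2: (0−0)−0=0 ⇒ 0

Ȟ^0 = Z,  Ȟ^1 = Z,  Ȟ^2 = 0


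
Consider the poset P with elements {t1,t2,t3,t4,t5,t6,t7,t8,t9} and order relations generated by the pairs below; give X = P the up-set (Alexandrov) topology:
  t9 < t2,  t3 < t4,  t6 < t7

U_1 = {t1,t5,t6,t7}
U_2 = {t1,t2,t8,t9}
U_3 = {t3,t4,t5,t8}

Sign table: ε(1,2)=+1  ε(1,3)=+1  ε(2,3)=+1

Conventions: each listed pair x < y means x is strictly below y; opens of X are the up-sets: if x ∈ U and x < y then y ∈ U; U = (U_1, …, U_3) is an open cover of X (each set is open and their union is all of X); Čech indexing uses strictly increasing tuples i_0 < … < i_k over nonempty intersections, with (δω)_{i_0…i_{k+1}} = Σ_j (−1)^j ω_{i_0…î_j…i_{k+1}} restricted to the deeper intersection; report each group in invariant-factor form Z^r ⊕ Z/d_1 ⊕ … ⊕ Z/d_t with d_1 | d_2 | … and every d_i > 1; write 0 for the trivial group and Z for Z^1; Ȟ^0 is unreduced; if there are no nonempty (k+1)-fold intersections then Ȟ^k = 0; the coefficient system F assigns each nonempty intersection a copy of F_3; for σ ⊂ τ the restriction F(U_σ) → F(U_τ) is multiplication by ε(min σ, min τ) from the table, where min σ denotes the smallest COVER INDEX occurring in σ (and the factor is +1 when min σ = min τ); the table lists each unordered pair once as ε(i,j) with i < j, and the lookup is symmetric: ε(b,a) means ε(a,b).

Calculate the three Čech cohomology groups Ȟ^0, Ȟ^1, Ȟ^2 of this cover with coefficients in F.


nonempty intersections:
  U12={t1} U13={t5} U23={t8}
C dims 3,3; δ0: rk_F3 2
Ȟ^0: (3−2)−0=1 ⇒ Z/3
Ȟ^1: (3−0)−2=1 ⇒ Z/3
Ȟ^2: (0−0)−0=0 ⇒ 0

Ȟ^0 ≅ Z/3, Ȟ^1 ≅ Z/3 and Ȟ^2 ≅ 0


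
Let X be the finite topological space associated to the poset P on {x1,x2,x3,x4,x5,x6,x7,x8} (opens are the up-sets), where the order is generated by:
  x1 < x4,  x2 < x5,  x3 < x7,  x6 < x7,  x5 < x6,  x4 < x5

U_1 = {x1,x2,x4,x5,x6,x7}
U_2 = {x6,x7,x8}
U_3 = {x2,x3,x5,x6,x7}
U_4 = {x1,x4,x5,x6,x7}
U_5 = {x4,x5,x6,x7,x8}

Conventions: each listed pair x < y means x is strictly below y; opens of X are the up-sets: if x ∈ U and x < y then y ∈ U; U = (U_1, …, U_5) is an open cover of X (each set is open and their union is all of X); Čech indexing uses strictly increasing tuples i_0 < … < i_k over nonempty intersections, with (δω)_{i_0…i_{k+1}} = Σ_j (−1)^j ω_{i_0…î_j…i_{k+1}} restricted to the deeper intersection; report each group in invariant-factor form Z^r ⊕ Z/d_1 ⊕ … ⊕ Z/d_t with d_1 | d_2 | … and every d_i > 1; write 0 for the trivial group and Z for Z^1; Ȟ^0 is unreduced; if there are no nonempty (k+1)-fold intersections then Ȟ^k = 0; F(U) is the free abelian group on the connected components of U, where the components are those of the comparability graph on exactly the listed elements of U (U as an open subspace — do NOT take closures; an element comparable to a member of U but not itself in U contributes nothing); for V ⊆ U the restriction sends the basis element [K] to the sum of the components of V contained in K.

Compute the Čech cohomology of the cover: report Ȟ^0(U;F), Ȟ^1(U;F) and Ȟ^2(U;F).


Ȟ^0(U;F) ≅ Z^2,  Ȟ^1(U;F) ≅ 0,  Ȟ^2(U;F) ≅ 0

cover nerve:
  U12={x6,x7} U13={x2,x5,x6,x7} U14={x1,x4,x5,x6,x7} U15={x4,x5,x6,x7} U23={x6,x7} U24={x6,x7} U25={x6,x7,x8} U34={x5,x6,x7} U35={x5,x6,x7} U45={x4,x5,x6,x7}
  U123={x6,x7} U124={x6,x7} U125={x6,x7} U134={x5,x6,x7} U135={x5,x6,x7} U145={x4,x5,x6,x7} U234={x6,x7} U235={x6,x7} U245={x6,x7} U345={x5,x6,x7}
  U1234={x6,x7} U1235={x6,x7} U1245={x6,x7} U1345={x5,x6,x7} U2345={x6,x7}
  U12345={x6,x7}
components per intersection:
  U1: {x1,x2,x4,x5,x6,x7}
  U2: {x6,x7} {x8}
  U3: {x2,x3,x5,x6,x7}
  U4: {x1,x4,x5,x6,x7}
  U5: {x4,x5,x6,x7} {x8}
  U12: {x6,x7}
  U13: {x2,x5,x6,x7}
  U14: {x1,x4,x5,x6,x7}
  U15: {x4,x5,x6,x7}
  U23: {x6,x7}
  U24: {x6,x7}
  U25: {x6,x7} {x8}
  U34: {x5,x6,x7}
  U35: {x5,x6,x7}
  U45: {x4,x5,x6,x7}
  U123: {x6,x7}
  U124: {x6,x7}
  U125: {x6,x7}
  U134: {x5,x6,x7}
  U135: {x5,x6,x7}
  U145: {x4,x5,x6,x7}
  U234: {x6,x7}
  U235: {x6,x7}
  U245: {x6,x7}
  U345: {x5,x6,x7}
  U1234: {x6,x7}
  U1235: {x6,x7}
  U1245: {x6,x7}
  U1345: {x5,x6,x7}
  U2345: {x6,x7}
  U12345: {x6,x7}
C dims 7,11,10,5; δ0: rk 5, SNF 1^5; δ1: rk 6, SNF 1^6; δ2: rk 4, SNF 1^4
Ȟ^0: (7−5)−0=2 ⇒ Z^2
Ȟ^1: (11−6)−5=0 ⇒ 0
Ȟ^2: (10−4)−6=0 ⇒ 0


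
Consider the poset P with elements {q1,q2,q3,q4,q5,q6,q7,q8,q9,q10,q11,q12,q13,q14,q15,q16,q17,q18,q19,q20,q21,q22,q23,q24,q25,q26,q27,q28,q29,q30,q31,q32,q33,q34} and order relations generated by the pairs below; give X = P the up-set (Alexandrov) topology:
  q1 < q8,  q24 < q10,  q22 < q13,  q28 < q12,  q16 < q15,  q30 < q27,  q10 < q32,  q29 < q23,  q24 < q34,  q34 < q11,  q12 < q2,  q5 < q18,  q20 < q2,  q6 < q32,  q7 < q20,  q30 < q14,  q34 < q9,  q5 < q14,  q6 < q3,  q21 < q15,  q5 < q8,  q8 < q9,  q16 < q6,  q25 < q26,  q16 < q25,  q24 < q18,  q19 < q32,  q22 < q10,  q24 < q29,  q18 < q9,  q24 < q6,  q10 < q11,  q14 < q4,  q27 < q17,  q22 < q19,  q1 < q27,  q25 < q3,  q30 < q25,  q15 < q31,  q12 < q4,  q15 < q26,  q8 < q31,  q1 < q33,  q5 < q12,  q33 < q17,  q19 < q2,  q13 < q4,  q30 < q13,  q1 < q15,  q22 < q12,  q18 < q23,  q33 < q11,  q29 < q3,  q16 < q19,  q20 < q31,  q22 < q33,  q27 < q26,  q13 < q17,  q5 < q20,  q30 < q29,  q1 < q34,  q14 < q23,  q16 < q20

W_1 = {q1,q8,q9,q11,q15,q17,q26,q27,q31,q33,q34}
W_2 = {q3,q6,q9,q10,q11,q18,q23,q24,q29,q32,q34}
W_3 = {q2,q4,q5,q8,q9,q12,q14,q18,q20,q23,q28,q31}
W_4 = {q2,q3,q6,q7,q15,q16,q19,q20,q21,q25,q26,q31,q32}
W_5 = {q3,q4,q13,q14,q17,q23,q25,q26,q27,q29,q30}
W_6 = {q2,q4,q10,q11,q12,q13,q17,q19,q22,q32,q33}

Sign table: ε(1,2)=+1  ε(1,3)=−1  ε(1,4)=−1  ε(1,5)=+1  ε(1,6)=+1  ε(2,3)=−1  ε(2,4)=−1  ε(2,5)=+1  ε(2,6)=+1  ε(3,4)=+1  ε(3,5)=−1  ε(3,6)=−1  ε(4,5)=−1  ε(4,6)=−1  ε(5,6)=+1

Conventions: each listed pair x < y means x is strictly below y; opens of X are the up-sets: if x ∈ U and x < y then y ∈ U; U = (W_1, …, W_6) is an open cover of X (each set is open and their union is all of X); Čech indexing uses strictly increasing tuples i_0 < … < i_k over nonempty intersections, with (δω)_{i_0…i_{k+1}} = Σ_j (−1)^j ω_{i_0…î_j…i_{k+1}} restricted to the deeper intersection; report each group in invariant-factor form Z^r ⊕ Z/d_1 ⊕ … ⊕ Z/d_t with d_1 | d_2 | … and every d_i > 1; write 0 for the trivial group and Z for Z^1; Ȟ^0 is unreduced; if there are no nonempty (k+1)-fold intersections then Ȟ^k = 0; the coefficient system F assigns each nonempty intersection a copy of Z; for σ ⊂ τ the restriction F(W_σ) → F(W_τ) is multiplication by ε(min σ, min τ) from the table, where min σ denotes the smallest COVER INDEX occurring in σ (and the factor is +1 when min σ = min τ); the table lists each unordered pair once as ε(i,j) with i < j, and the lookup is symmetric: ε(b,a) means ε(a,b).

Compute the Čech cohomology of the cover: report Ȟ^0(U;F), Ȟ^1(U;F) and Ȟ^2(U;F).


Ȟ^0(U;F) ≅ Z, Ȟ^1(U;F) ≅ 0 and Ȟ^2(U;F) ≅ Z/2

cover nerve:
  W12={q9,q11,q34} W13={q8,q9,q31} W14={q15,q26,q31} W15={q17,q26,q27} W16={q11,q17,q33} W23={q9,q18,q23} W24={q3,q6,q32} W25={q3,q23,q29} W26={q10,q11,q32} W34={q2,q20,q31} W35={q4,q14,q23} W36={q2,q4,q12} W45={q3,q25,q26} W46={q2,q19,q32} W56={q4,q13,q17}
  W123={q9} W126={q11} W134={q31} W145={q26} W156={q17} W235={q23} W245={q3} W246={q32} W346={q2} W356={q4}
C dims 6,15,10; δ0: rk 5, SNF 1^5; δ1: rk 10, SNF 1^9·2
Ȟ^0: (6−5)−0=1 ⇒ Z
Ȟ^1: (15−10)−5=0 ⇒ 0
Ȟ^2: (10−0)−10=0 plus torsion [2] ⇒ Z/2


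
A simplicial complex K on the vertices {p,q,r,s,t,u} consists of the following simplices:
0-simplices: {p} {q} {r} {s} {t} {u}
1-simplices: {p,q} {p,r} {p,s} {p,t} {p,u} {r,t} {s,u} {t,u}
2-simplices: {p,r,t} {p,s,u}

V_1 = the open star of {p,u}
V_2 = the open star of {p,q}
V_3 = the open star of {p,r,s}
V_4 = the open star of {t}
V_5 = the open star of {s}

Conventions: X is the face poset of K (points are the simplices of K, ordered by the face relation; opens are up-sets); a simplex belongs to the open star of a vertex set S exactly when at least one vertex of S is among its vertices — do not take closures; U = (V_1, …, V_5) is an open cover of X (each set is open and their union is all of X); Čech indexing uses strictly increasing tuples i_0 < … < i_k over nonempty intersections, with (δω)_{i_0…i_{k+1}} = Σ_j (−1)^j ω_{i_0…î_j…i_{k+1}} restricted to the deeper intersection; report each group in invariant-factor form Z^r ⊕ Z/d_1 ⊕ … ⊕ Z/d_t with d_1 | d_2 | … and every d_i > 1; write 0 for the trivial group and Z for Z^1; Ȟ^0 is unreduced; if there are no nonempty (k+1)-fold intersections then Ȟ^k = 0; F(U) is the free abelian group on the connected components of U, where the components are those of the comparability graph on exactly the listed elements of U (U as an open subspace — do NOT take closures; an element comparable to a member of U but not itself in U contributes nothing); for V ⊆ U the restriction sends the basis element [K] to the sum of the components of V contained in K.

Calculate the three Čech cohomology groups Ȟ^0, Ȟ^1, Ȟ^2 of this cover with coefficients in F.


nonempty overlaps:
  V1={{p},{u},{p,q},{p,r},{p,s},{p,t},{p,u},{s,u},{t,u},{p,r,t},{p,s,u}} V2={{p},{q},{p,q},{p,r},{p,s},{p,t},{p,u},{p,r,t},{p,s,u}} V3={{p},{r},{s},{p,q},{p,r},{p,s},{p,t},{p,u},{r,t},{s,u},{p,r,t},{p,s,u}} V4={{t},{p,t},{r,t},{t,u},{p,r,t}} V5={{s},{p,s},{s,u},{p,s,u}}
  V12={{p},{p,q},{p,r},{p,s},{p,t},{p,u},{p,r,t},{p,s,u}} V13={{p},{p,q},{p,r},{p,s},{p,t},{p,u},{s,u},{p,r,t},{p,s,u}} V14={{p,t},{t,u},{p,r,t}} V15={{p,s},{s,u},{p,s,u}} V23={{p},{p,q},{p,r},{p,s},{p,t},{p,u},{p,r,t},{p,s,u}} V24={{p,t},{p,r,t}} V25={{p,s},{p,s,u}} V34={{p,t},{r,t},{p,r,t}} V35={{s},{p,s},{s,u},{p,s,u}}
  V123={{p},{p,q},{p,r},{p,s},{p,t},{p,u},{p,r,t},{p,s,u}} V124={{p,t},{p,r,t}} V125={{p,s},{p,s,u}} V134={{p,t},{p,r,t}} V135={{p,s},{s,u},{p,s,u}} V234={{p,t},{p,r,t}} V235={{p,s},{p,s,u}}
  V1234={{p,t},{p,r,t}} V1235={{p,s},{p,s,u}}
components per intersection:
  V1: {{p},{u},{p,q},{p,r},{p,s},{p,t},{p,u},{s,u},{t,u},{p,r,t},{p,s,u}}
  V2: {{p},{q},{p,q},{p,r},{p,s},{p,t},{p,u},{p,r,t},{p,s,u}}
  V3: {{p},{r},{s},{p,q},{p,r},{p,s},{p,t},{p,u},{r,t},{s,u},{p,r,t},{p,s,u}}
  V4: {{t},{p,t},{r,t},{t,u},{p,r,t}}
  V5: {{s},{p,s},{s,u},{p,s,u}}
  V12: {{p},{p,q},{p,r},{p,s},{p,t},{p,u},{p,r,t},{p,s,u}}
  V13: {{p},{p,q},{p,r},{p,s},{p,t},{p,u},{s,u},{p,r,t},{p,s,u}}
  V14: {{p,t},{p,r,t}} {{t,u}}
  V15: {{p,s},{s,u},{p,s,u}}
  V23: {{p},{p,q},{p,r},{p,s},{p,t},{p,u},{p,r,t},{p,s,u}}
  V24: {{p,t},{p,r,t}}
  V25: {{p,s},{p,s,u}}
  V34: {{p,t},{r,t},{p,r,t}}
  V35: {{s},{p,s},{s,u},{p,s,u}}
  V123: {{p},{p,q},{p,r},{p,s},{p,t},{p,u},{p,r,t},{p,s,u}}
  V124: {{p,t},{p,r,t}}
  V125: {{p,s},{p,s,u}}
  V134: {{p,t},{p,r,t}}
  V135: {{p,s},{s,u},{p,s,u}}
  V234: {{p,t},{p,r,t}}
  V235: {{p,s},{p,s,u}}
  V1234: {{p,t},{p,r,t}}
  V1235: {{p,s},{p,s,u}}
C dims 5,10,7,2; δ0: rk 4, SNF 1^4; δ1: rk 5, SNF 1^5; δ2: rk 2, SNF 1^2
degree 0: 5−4−0 = 1 → Ȟ^0 ≅ Z
degree 1: 10−5−4 = 1 → Ȟ^1 ≅ Z
degree 2: 7−2−5 = 0 → Ȟ^2 ≅ 0

Ȟ^0 ≅ Z, Ȟ^1 ≅ Z and Ȟ^2 ≅ 0
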